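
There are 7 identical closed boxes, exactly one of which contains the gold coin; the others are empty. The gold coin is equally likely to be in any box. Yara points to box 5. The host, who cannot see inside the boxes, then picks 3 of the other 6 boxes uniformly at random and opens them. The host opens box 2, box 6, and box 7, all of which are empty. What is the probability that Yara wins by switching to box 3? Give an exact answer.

Apply Bayes' rule, conditioning on where the gold coin actually is.
If it is in any of boxes 1, 3, 4, and 5 (prior 1/7 each): the host picks exactly this set with probability 1/20 regardless, and none is the prize; weight (1/7)·(1/20) = 1/140 each.
If it is in any of boxes 2, 6, and 7 (prior 1/7 each): that box was opened and seen not to hold the prize — ruled out; weight (1/7)·0 = 0 each.
The weights sum to 1/35.
So P(the gold coin in box 3 | the host opened box 2, box 6, and box 7) = (1/140) / (1/35) = 1/4.

1/4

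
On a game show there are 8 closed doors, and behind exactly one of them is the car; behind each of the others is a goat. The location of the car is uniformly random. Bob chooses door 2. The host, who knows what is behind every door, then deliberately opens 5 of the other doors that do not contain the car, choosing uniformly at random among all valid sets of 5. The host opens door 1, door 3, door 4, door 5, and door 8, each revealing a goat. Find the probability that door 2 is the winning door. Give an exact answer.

1/8

Condition on the true location of the car.
If it is behind any of doors 1, 3, 4, 5, and 8 (prior 1/8 each): that door was opened and seen not to hold the prize — ruled out; weight (1/8)·0 = 0 each.
If it is behind door 2 (prior 1/8): the host has 21 equally likely choices, so probability 1/21; weight (1/8)·(1/21) = 1/168.
If it is behind either of doors 6 and 7 (prior 1/8 each): the host has 6 equally likely choices, so probability 1/6; weight (1/8)·(1/6) = 1/48 each.
The weights sum to 1/21.
So P(the car behind door 2 | the host opened door 1, door 3, door 4, door 5, and door 8) = (1/168) / (1/21) = 1/8.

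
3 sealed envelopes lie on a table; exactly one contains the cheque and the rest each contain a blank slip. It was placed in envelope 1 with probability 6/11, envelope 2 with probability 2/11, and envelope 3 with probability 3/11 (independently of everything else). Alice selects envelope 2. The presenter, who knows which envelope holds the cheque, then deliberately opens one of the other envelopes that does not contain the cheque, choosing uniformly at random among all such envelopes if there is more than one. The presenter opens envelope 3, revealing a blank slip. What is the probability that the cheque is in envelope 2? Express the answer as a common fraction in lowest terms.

Consider each possible location of the cheque in turn.
If it is in envelope 1 (prior 6/11): the presenter has no choice, probability 1; weight (6/11)·1 = 6/11.
If it is in envelope 2 (prior 2/11): the presenter has 2 equally likely choices, so probability 1/2; weight (2/11)·(1/2) = 1/11.
If it is in envelope 3 (prior 3/11): the presenter opened envelope 3, so this case is ruled out; weight (3/11)·0 = 0.
The weights sum to 7/11.
So P(the cheque in envelope 2 | the presenter opened envelope 3) = (1/11) / (7/11) = 1/7.

1/7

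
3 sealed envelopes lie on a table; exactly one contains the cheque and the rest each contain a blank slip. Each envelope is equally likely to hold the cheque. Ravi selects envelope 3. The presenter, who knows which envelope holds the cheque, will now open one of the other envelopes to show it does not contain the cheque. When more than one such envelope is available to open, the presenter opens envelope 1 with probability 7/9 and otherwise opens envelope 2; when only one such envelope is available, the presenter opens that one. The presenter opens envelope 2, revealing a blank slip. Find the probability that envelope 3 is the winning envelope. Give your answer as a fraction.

2/11

Condition on the true location of the cheque.
If it is in envelope 1 (prior 1/3): only envelope 2 is available, probability 1; weight (1/3)·1 = 1/3.
If it is in envelope 2 (prior 1/3): the presenter opened envelope 2, so this case is ruled out; weight (1/3)·0 = 0.
If it is in envelope 3 (prior 1/3): envelope 1 is available but not opened, probability 2/9; weight (1/3)·(2/9) = 2/27.
The weights sum to 11/27.
So P(the cheque in envelope 3 | the presenter opened envelope 2) = (2/27) / (11/27) = 2/11.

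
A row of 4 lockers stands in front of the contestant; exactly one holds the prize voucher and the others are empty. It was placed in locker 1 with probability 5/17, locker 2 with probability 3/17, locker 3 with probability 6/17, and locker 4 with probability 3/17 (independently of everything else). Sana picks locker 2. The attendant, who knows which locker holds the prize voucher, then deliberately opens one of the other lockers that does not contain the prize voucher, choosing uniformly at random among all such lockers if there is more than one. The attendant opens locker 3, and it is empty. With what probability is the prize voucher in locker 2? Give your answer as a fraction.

1/5

Condition on the true location of the prize voucher.
If it is in locker 1 (prior 5/17): the attendant has 2 equally likely choices, so probability 1/2; weight (5/17)·(1/2) = 5/34.
If it is in locker 2 (prior 3/17): the attendant has 3 equally likely choices, so probability 1/3; weight (3/17)·(1/3) = 1/17.
If it is in locker 3 (prior 6/17): the attendant opened locker 3, so this case is ruled out; weight (6/17)·0 = 0.
If it is in locker 4 (prior 3/17): the attendant has 2 equally likely choices, so probability 1/2; weight (3/17)·(1/2) = 3/34.
The weights sum to 5/17.
So P(the prize voucher in locker 2 | the attendant opened locker 3) = (1/17) / (5/17) = 1/5.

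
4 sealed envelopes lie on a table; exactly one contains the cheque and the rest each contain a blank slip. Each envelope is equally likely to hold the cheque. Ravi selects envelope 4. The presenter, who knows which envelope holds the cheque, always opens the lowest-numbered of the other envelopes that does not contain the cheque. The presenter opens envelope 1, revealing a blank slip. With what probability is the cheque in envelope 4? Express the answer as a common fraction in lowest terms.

Condition on the true location of the cheque.
If it is in envelope 1 (prior 1/4): the presenter opened envelope 1, so this case is ruled out; weight (1/4)·0 = 0.
If it is in any of envelopes 2, 3, and 4 (prior 1/4 each): envelope 1 is the lowest-numbered option available, probability 1; weight (1/4)·1 = 1/4 each.
The weights sum to 3/4.
So P(the cheque in envelope 4 | the presenter opened envelope 1) = (1/4) / (3/4) = 1/3.

1/3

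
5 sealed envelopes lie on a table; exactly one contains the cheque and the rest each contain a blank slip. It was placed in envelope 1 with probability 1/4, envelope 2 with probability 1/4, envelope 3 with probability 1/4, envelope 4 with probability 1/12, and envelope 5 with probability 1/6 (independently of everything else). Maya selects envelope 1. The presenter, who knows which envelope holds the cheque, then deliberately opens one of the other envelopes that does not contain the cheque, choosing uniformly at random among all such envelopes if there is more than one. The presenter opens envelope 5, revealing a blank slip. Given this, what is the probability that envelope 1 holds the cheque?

9/37

Apply Bayes' rule, conditioning on where the cheque actually is.
If it is in envelope 1 (prior 1/4): the presenter has 4 equally likely choices, so probability 1/4; weight (1/4)·(1/4) = 1/16.
If it is in either of envelopes 2 and 3 (prior 1/4 each): the presenter has 3 equally likely choices, so probability 1/3; weight (1/4)·(1/3) = 1/12 each.
If it is in envelope 4 (prior 1/12): the presenter has 3 equally likely choices, so probability 1/3; weight (1/12)·(1/3) = 1/36.
If it is in envelope 5 (prior 1/6): the presenter opened envelope 5, so this case is ruled out; weight (1/6)·0 = 0.
The weights sum to 37/144.
So P(the cheque in envelope 1 | the presenter opened envelope 5) = (1/16) / (37/144) = 9/37.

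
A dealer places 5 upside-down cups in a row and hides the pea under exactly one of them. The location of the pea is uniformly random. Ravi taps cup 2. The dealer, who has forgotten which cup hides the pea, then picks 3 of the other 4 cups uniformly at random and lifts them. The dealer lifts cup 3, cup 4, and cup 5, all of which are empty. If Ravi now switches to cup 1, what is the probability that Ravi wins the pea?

Apply Bayes' rule, conditioning on where the pea actually is.
If it is under either of cups 1 and 2 (prior 1/5 each): the dealer picks exactly this set with probability 1/4 regardless, and none is the prize; weight (1/5)·(1/4) = 1/20 each.
If it is under any of cups 3, 4, and 5 (prior 1/5 each): that cup was opened and seen not to hold the prize — ruled out; weight (1/5)·0 = 0 each.
The weights sum to 1/10.
So P(the pea under cup 1 | the dealer opened cup 3, cup 4, and cup 5) = (1/20) / (1/10) = 1/2.

1/2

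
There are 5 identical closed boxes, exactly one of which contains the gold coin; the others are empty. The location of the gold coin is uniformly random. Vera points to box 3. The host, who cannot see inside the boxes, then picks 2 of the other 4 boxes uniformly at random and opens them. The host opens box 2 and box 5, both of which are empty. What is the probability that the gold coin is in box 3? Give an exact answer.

Consider each possible location of the gold coin in turn.
If it is in any of boxes 1, 3, and 4 (prior 1/5 each): the host picks exactly this set with probability 1/6 regardless, and none is the prize; weight (1/5)·(1/6) = 1/30 each.
If it is in either of boxes 2 and 5 (prior 1/5 each): that box was opened and seen not to hold the prize — ruled out; weight (1/5)·0 = 0 each.
The weights sum to 1/10.
So P(the gold coin in box 3 | the host opened box 2 and box 5) = (1/30) / (1/10) = 1/3.

1/3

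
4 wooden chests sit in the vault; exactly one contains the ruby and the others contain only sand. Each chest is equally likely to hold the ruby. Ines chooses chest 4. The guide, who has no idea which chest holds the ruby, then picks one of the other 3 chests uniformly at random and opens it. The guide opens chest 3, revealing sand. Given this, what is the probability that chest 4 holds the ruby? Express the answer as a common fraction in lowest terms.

1/3

Consider each possible location of the ruby in turn.
If it is in any of chests 1, 2, and 4 (prior 1/4 each): the guide picks chest 3 with probability 1/3 regardless, and it is not the prize; weight (1/4)·(1/3) = 1/12 each.
If it is in chest 3 (prior 1/4): the guide opened chest 3, so this case is ruled out; weight (1/4)·0 = 0.
The weights sum to 1/4.
So P(the ruby in chest 4 | the guide opened chest 3) = (1/12) / (1/4) = 1/3.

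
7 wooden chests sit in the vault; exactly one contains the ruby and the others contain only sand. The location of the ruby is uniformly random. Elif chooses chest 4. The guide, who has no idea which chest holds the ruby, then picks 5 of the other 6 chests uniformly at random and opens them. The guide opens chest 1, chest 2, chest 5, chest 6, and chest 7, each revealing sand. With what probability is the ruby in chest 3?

Because the guide chose which chests to open without knowing where the ruby is, the choice is independent of the prize location. Learning that none of the 5 opened chests holds the ruby simply rules out those 5 locations and leaves the remaining 2 chests still equally likely by symmetry.
So P(the ruby in chest 3) = 1/2.

1/2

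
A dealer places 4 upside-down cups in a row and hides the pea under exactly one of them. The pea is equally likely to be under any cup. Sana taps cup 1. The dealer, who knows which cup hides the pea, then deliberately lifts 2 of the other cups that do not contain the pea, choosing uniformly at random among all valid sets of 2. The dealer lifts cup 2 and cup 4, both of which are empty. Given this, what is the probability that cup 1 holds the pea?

Condition on the true location of the pea.
If it is under cup 1 (prior 1/4): the dealer has 3 equally likely choices, so probability 1/3; weight (1/4)·(1/3) = 1/12.
If it is under either of cups 2 and 4 (prior 1/4 each): that cup was opened and seen not to hold the prize — ruled out; weight (1/4)·0 = 0 each.
If it is under cup 3 (prior 1/4): the dealer has no choice, probability 1; weight (1/4)·1 = 1/4.
The weights sum to 1/3.
So P(the pea under cup 1 | the dealer opened cup 2 and cup 4) = (1/12) / (1/3) = 1/4.

1/4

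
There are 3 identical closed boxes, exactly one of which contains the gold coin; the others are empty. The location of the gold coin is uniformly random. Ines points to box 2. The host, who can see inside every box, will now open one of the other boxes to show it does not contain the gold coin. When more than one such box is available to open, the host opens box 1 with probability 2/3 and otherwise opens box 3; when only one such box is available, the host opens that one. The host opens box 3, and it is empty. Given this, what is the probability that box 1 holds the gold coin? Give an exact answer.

Consider each possible location of the gold coin in turn.
If it is in box 1 (prior 1/3): only box 3 is available, probability 1; weight (1/3)·1 = 1/3.
If it is in box 2 (prior 1/3): box 1 is available but not opened, probability 1/3; weight (1/3)·(1/3) = 1/9.
If it is in box 3 (prior 1/3): the host opened box 3, so this case is ruled out; weight (1/3)·0 = 0.
The weights sum to 4/9.
So P(the gold coin in box 1 | the host opened box 3) = (1/3) / (4/9) = 3/4.

3/4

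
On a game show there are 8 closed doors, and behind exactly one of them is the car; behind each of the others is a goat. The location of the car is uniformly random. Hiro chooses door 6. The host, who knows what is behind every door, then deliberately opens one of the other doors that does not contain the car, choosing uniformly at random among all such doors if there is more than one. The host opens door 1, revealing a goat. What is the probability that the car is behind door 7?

7/48

Apply Bayes' rule, conditioning on where the car actually is.
If it is behind door 1 (prior 1/8): the host opened door 1, so this case is ruled out; weight (1/8)·0 = 0.
If it is behind any of doors 2, 3, 4, 5, 7, and 8 (prior 1/8 each): the host has 6 equally likely choices, so probability 1/6; weight (1/8)·(1/6) = 1/48 each.
If it is behind door 6 (prior 1/8): the host has 7 equally likely choices, so probability 1/7; weight (1/8)·(1/7) = 1/56.
The weights sum to 1/7.
So P(the car behind door 7 | the host opened door 1) = (1/48) / (1/7) = 7/48.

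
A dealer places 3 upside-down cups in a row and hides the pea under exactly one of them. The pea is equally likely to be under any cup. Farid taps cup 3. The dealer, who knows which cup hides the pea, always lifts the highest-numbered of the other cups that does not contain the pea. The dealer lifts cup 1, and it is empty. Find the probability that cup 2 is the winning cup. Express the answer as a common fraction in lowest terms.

1

Consider each possible location of the pea in turn.
If it is under cup 1 (prior 1/3): the dealer opened cup 1, so this case is ruled out; weight (1/3)·0 = 0.
If it is under cup 2 (prior 1/3): cup 1 is the highest-numbered option available, probability 1; weight (1/3)·1 = 1/3.
If it is under cup 3 (prior 1/3): the dealer would have opened cup 2 instead, probability 0; weight (1/3)·0 = 0.
The weights sum to 1/3.
So P(the pea under cup 2 | the dealer opened cup 1) = (1/3) / (1/3) = 1.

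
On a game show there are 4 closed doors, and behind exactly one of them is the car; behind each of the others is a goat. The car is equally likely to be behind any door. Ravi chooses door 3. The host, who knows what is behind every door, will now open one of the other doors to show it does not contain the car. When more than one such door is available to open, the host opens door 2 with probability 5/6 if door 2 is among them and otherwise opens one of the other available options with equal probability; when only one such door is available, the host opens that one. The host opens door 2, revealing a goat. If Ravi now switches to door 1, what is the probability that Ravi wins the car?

Consider each possible location of the car in turn.
If it is behind any of doors 1, 3, and 4 (prior 1/4 each): door 2 is available, opened with probability 5/6; weight (1/4)·(5/6) = 5/24 each.
If it is behind door 2 (prior 1/4): the host opened door 2, so this case is ruled out; weight (1/4)·0 = 0.
The weights sum to 5/8.
So P(the car behind door 1 | the host opened door 2) = (5/24) / (5/8) = 1/3.

1/3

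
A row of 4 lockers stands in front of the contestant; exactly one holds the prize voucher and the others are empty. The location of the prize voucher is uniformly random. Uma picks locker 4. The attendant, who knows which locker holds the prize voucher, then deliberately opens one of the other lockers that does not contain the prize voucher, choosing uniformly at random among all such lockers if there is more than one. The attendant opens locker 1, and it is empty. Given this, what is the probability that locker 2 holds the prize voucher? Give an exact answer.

3/8

Condition on the true location of the prize voucher.
If it is in locker 1 (prior 1/4): the attendant opened locker 1, so this case is ruled out; weight (1/4)·0 = 0.
If it is in either of lockers 2 and 3 (prior 1/4 each): the attendant has 2 equally likely choices, so probability 1/2; weight (1/4)·(1/2) = 1/8 each.
If it is in locker 4 (prior 1/4): the attendant has 3 equally likely choices, so probability 1/3; weight (1/4)·(1/3) = 1/12.
The weights sum to 1/3.
So P(the prize voucher in locker 2 | the attendant opened locker 1) = (1/8) / (1/3) = 3/8.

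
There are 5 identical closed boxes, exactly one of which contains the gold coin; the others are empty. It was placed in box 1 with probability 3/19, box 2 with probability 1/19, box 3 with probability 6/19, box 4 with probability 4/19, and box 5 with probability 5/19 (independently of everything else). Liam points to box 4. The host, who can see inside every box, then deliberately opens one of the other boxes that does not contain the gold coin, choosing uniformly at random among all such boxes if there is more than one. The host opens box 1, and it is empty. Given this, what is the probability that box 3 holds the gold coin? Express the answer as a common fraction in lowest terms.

2/5

Condition on the true location of the gold coin.
If it is in box 1 (prior 3/19): the host opened box 1, so this case is ruled out; weight (3/19)·0 = 0.
If it is in box 2 (prior 1/19): the host has 3 equally likely choices, so probability 1/3; weight (1/19)·(1/3) = 1/57.
If it is in box 3 (prior 6/19): the host has 3 equally likely choices, so probability 1/3; weight (6/19)·(1/3) = 2/19.
If it is in box 4 (prior 4/19): the host has 4 equally likely choices, so probability 1/4; weight (4/19)·(1/4) = 1/19.
If it is in box 5 (prior 5/19): the host has 3 equally likely choices, so probability 1/3; weight (5/19)·(1/3) = 5/57.
The weights sum to 5/19.
So P(the gold coin in box 3 | the host opened box 1) = (2/19) / (5/19) = 2/5.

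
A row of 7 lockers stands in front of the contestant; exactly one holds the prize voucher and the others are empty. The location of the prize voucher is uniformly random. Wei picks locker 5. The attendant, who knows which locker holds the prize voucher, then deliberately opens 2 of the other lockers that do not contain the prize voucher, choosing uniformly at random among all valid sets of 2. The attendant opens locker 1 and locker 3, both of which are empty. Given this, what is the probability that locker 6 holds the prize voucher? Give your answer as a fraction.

3/14

Apply Bayes' rule, conditioning on where the prize voucher actually is.
If it is in either of lockers 1 and 3 (prior 1/7 each): that locker was opened and seen not to hold the prize — ruled out; weight (1/7)·0 = 0 each.
If it is in any of lockers 2, 4, 6, and 7 (prior 1/7 each): the attendant has 10 equally likely choices, so probability 1/10; weight (1/7)·(1/10) = 1/70 each.
If it is in locker 5 (prior 1/7): the attendant has 15 equally likely choices, so probability 1/15; weight (1/7)·(1/15) = 1/105.
The weights sum to 1/15.
So P(the prize voucher in locker 6 | the attendant opened locker 1 and locker 3) = (1/70) / (1/15) = 3/14.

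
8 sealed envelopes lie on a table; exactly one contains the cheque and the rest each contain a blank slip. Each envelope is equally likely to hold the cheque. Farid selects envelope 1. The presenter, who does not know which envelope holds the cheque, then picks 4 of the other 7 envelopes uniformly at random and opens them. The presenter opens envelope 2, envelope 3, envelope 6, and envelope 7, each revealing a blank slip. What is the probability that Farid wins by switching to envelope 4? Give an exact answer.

1/4

Because the presenter chose which envelopes to open without knowing where the cheque is, the choice is independent of the prize location. Learning that none of the 4 opened envelopes holds the cheque simply rules out those 4 locations and leaves the remaining 4 envelopes still equally likely by symmetry.
So P(the cheque in envelope 4) = 1/4.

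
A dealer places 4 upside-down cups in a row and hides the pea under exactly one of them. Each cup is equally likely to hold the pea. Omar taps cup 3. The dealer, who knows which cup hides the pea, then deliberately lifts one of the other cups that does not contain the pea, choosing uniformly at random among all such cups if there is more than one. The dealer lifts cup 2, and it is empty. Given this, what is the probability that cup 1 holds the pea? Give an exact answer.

Consider each possible location of the pea in turn.
If it is under either of cups 1 and 4 (prior 1/4 each): the dealer has 2 equally likely choices, so probability 1/2; weight (1/4)·(1/2) = 1/8 each.
If it is under cup 2 (prior 1/4): the dealer opened cup 2, so this case is ruled out; weight (1/4)·0 = 0.
If it is under cup 3 (prior 1/4): the dealer has 3 equally likely choices, so probability 1/3; weight (1/4)·(1/3) = 1/12.
The weights sum to 1/3.
So P(the pea under cup 1 | the dealer opened cup 2) = (1/8) / (1/3) = 3/8.

3/8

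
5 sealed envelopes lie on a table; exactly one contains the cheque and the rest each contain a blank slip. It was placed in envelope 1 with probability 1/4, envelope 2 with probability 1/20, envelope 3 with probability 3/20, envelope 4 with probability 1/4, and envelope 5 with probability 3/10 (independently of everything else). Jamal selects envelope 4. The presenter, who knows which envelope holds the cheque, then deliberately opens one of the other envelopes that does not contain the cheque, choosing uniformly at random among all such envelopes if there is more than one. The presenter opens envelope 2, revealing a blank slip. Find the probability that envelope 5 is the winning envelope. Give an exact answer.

Apply Bayes' rule, conditioning on where the cheque actually is.
If it is in envelope 1 (prior 1/4): the presenter has 3 equally likely choices, so probability 1/3; weight (1/4)·(1/3) = 1/12.
If it is in envelope 2 (prior 1/20): the presenter opened envelope 2, so this case is ruled out; weight (1/20)·0 = 0.
If it is in envelope 3 (prior 3/20): the presenter has 3 equally likely choices, so probability 1/3; weight (3/20)·(1/3) = 1/20.
If it is in envelope 4 (prior 1/4): the presenter has 4 equally likely choices, so probability 1/4; weight (1/4)·(1/4) = 1/16.
If it is in envelope 5 (prior 3/10): the presenter has 3 equally likely choices, so probability 1/3; weight (3/10)·(1/3) = 1/10.
The weights sum to 71/240.
So P(the cheque in envelope 5 | the presenter opened envelope 2) = (1/10) / (71/240) = 24/71.

24/71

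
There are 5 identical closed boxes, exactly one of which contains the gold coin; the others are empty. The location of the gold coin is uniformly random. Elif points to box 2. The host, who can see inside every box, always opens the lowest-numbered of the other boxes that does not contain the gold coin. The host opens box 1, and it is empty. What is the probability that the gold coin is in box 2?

1/4

Condition on the true location of the gold coin.
If it is in box 1 (prior 1/5): the host opened box 1, so this case is ruled out; weight (1/5)·0 = 0.
If it is in any of boxes 2, 3, 4, and 5 (prior 1/5 each): box 1 is the lowest-numbered option available, probability 1; weight (1/5)·1 = 1/5 each.
The weights sum to 4/5.
So P(the gold coin in box 2 | the host opened box 1) = (1/5) / (4/5) = 1/4.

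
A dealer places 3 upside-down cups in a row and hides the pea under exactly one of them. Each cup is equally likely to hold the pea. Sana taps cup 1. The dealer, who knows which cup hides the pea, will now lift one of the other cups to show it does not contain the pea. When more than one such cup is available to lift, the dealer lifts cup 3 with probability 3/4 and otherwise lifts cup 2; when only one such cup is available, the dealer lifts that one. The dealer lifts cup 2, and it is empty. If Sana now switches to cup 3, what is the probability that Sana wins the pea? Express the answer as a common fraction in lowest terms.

4/5

Consider each possible location of the pea in turn.
If it is under cup 1 (prior 1/3): cup 3 is available but not opened, probability 1/4; weight (1/3)·(1/4) = 1/12.
If it is under cup 2 (prior 1/3): the dealer opened cup 2, so this case is ruled out; weight (1/3)·0 = 0.
If it is under cup 3 (prior 1/3): only cup 2 is available, probability 1; weight (1/3)·1 = 1/3.
The weights sum to 5/12.
So P(the pea under cup 3 | the dealer opened cup 2) = (1/3) / (5/12) = 4/5.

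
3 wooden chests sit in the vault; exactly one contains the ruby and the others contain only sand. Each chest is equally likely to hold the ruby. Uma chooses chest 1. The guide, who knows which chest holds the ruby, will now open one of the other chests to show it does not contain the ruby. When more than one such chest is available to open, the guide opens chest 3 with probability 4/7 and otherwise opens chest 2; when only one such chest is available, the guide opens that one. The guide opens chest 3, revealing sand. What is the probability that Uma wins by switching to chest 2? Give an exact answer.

Condition on the true location of the ruby.
If it is in chest 1 (prior 1/3): chest 3 is available, opened with probability 4/7; weight (1/3)·(4/7) = 4/21.
If it is in chest 2 (prior 1/3): only chest 3 is available, probability 1; weight (1/3)·1 = 1/3.
If it is in chest 3 (prior 1/3): the guide opened chest 3, so this case is ruled out; weight (1/3)·0 = 0.
The weights sum to 11/21.
So P(the ruby in chest 2 | the guide opened chest 3) = (1/3) / (11/21) = 7/11.

7/11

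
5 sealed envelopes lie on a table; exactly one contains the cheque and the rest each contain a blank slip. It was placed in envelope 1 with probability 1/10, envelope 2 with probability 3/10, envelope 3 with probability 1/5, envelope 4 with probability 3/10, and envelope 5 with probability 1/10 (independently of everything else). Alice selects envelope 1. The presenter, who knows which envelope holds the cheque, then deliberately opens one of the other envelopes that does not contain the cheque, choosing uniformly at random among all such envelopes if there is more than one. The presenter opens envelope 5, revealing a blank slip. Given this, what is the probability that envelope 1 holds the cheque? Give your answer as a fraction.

Condition on the true location of the cheque.
If it is in envelope 1 (prior 1/10): the presenter has 4 equally likely choices, so probability 1/4; weight (1/10)·(1/4) = 1/40.
If it is in either of envelopes 2 and 4 (prior 3/10 each): the presenter has 3 equally likely choices, so probability 1/3; weight (3/10)·(1/3) = 1/10 each.
If it is in envelope 3 (prior 1/5): the presenter has 3 equally likely choices, so probability 1/3; weight (1/5)·(1/3) = 1/15.
If it is in envelope 5 (prior 1/10): the presenter opened envelope 5, so this case is ruled out; weight (1/10)·0 = 0.
The weights sum to 7/24.
So P(the cheque in envelope 1 | the presenter opened envelope 5) = (1/40) / (7/24) = 3/35.

3/35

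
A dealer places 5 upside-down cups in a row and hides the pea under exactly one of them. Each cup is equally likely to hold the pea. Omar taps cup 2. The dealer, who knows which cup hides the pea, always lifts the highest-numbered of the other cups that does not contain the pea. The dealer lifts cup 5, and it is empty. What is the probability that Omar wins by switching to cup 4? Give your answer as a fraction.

Consider each possible location of the pea in turn.
If it is under any of cups 1, 2, 3, and 4 (prior 1/5 each): cup 5 is the highest-numbered option available, probability 1; weight (1/5)·1 = 1/5 each.
If it is under cup 5 (prior 1/5): the dealer opened cup 5, so this case is ruled out; weight (1/5)·0 = 0.
The weights sum to 4/5.
So P(the pea under cup 4 | the dealer opened cup 5) = (1/5) / (4/5) = 1/4.

1/4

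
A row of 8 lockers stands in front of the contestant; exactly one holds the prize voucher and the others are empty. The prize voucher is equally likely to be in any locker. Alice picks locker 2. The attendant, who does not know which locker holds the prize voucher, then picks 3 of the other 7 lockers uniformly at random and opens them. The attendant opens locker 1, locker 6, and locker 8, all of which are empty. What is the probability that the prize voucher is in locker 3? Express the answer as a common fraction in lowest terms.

1/5

Because the attendant chose which lockers to open without knowing where the prize voucher is, the choice is independent of the prize location. Learning that none of the 3 opened lockers holds the prize voucher simply rules out those 3 locations and leaves the remaining 5 lockers still equally likely by symmetry.
So P(the prize voucher in locker 3) = 1/5.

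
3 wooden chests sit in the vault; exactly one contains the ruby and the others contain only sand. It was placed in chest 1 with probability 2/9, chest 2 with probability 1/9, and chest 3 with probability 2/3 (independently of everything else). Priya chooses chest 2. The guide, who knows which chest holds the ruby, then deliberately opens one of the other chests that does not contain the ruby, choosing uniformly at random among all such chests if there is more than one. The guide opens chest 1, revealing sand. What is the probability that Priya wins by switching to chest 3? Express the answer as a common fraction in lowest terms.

Apply Bayes' rule, conditioning on where the ruby actually is.
If it is in chest 1 (prior 2/9): the guide opened chest 1, so this case is ruled out; weight (2/9)·0 = 0.
If it is in chest 2 (prior 1/9): the guide has 2 equally likely choices, so probability 1/2; weight (1/9)·(1/2) = 1/18.
If it is in chest 3 (prior 2/3): the guide has no choice, probability 1; weight (2/3)·1 = 2/3.
The weights sum to 13/18.
So P(the ruby in chest 3 | the guide opened chest 1) = (2/3) / (13/18) = 12/13.

12/13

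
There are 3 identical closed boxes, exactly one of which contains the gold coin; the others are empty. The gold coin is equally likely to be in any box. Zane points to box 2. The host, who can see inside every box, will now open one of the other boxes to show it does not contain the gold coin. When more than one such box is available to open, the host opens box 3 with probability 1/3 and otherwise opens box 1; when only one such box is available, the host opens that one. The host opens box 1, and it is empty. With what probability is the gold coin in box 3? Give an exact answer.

Consider each possible location of the gold coin in turn.
If it is in box 1 (prior 1/3): the host opened box 1, so this case is ruled out; weight (1/3)·0 = 0.
If it is in box 2 (prior 1/3): box 3 is available but not opened, probability 2/3; weight (1/3)·(2/3) = 2/9.
If it is in box 3 (prior 1/3): only box 1 is available, probability 1; weight (1/3)·1 = 1/3.
The weights sum to 5/9.
So P(the gold coin in box 3 | the host opened box 1) = (1/3) / (5/9) = 3/5.

3/5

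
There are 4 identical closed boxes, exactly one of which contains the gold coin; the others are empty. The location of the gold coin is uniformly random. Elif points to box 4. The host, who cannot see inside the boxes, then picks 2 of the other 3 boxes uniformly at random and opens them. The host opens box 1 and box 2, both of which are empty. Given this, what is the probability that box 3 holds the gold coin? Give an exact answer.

Condition on the true location of the gold coin.
If it is in either of boxes 1 and 2 (prior 1/4 each): that box was opened and seen not to hold the prize — ruled out; weight (1/4)·0 = 0 each.
If it is in either of boxes 3 and 4 (prior 1/4 each): the host picks exactly this set with probability 1/3 regardless, and none is the prize; weight (1/4)·(1/3) = 1/12 each.
The weights sum to 1/6.
So P(the gold coin in box 3 | the host opened box 1 and box 2) = (1/12) / (1/6) = 1/2.

1/2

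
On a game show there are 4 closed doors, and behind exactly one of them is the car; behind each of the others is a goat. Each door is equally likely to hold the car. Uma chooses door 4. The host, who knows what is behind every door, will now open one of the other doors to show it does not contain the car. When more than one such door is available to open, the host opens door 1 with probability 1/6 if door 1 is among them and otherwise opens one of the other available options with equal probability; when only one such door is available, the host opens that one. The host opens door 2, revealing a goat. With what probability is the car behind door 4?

5/21

Consider each possible location of the car in turn.
If it is behind door 1 (prior 1/4): door 1 holds the prize so is unavailable; the host chooses uniformly among the 2 others, probability 1/2; weight (1/4)·(1/2) = 1/8.
If it is behind door 2 (prior 1/4): the host opened door 2, so this case is ruled out; weight (1/4)·0 = 0.
If it is behind door 3 (prior 1/4): door 1 is available but not opened, probability 5/6; weight (1/4)·(5/6) = 5/24.
If it is behind door 4 (prior 1/4): door 1 is available but not opened; door 2 gets probability (1 − 1/6)/2 = 5/12; weight (1/4)·(5/12) = 5/48.
The weights sum to 7/16.
So P(the car behind door 4 | the host opened door 2) = (5/48) / (7/16) = 5/21.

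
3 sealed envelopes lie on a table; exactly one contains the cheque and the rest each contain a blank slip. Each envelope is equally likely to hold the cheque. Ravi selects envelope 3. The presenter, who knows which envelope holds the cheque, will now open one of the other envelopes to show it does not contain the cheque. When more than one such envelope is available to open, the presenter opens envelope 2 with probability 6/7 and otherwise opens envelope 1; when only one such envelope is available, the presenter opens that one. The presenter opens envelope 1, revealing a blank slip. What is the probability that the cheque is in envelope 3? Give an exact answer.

1/8

Consider each possible location of the cheque in turn.
If it is in envelope 1 (prior 1/3): the presenter opened envelope 1, so this case is ruled out; weight (1/3)·0 = 0.
If it is in envelope 2 (prior 1/3): only envelope 1 is available, probability 1; weight (1/3)·1 = 1/3.
If it is in envelope 3 (prior 1/3): envelope 2 is available but not opened, probability 1/7; weight (1/3)·(1/7) = 1/21.
The weights sum to 8/21.
So P(the cheque in envelope 3 | the presenter opened envelope 1) = (1/21) / (8/21) = 1/8.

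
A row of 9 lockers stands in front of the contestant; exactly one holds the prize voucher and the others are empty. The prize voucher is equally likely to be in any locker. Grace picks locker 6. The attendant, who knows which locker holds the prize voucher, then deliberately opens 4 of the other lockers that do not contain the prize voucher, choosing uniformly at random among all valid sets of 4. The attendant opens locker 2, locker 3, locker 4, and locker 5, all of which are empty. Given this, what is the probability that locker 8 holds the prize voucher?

Condition on the true location of the prize voucher.
If it is in any of lockers 1, 7, 8, and 9 (prior 1/9 each): the attendant has 35 equally likely choices, so probability 1/35; weight (1/9)·(1/35) = 1/315 each.
If it is in any of lockers 2, 3, 4, and 5 (prior 1/9 each): that locker was opened and seen not to hold the prize — ruled out; weight (1/9)·0 = 0 each.
If it is in locker 6 (prior 1/9): the attendant has 70 equally likely choices, so probability 1/70; weight (1/9)·(1/70) = 1/630.
The weights sum to 1/70.
So P(the prize voucher in locker 8 | the attendant opened locker 2, locker 3, locker 4, and locker 5) = (1/315) / (1/70) = 2/9.

2/9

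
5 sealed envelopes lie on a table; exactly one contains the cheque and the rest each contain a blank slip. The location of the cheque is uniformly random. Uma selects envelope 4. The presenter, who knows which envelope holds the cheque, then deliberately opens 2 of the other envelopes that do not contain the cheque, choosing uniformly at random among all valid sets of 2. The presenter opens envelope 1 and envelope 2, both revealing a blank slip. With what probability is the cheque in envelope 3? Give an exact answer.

2/5

Consider each possible location of the cheque in turn.
If it is in either of envelopes 1 and 2 (prior 1/5 each): that envelope was opened and seen not to hold the prize — ruled out; weight (1/5)·0 = 0 each.
If it is in either of envelopes 3 and 5 (prior 1/5 each): the presenter has 3 equally likely choices, so probability 1/3; weight (1/5)·(1/3) = 1/15 each.
If it is in envelope 4 (prior 1/5): the presenter has 6 equally likely choices, so probability 1/6; weight (1/5)·(1/6) = 1/30.
The weights sum to 1/6.
So P(the cheque in envelope 3 | the presenter opened envelope 1 and envelope 2) = (1/15) / (1/6) = 2/5.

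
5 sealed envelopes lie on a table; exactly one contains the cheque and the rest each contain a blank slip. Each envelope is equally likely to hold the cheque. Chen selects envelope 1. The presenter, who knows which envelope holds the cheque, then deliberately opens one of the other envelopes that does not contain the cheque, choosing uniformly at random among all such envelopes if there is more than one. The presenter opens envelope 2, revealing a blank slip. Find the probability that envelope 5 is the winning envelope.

4/15

Consider each possible location of the cheque in turn.
If it is in envelope 1 (prior 1/5): the presenter has 4 equally likely choices, so probability 1/4; weight (1/5)·(1/4) = 1/20.
If it is in envelope 2 (prior 1/5): the presenter opened envelope 2, so this case is ruled out; weight (1/5)·0 = 0.
If it is in any of envelopes 3, 4, and 5 (prior 1/5 each): the presenter has 3 equally likely choices, so probability 1/3; weight (1/5)·(1/3) = 1/15 each.
The weights sum to 1/4.
So P(the cheque in envelope 5 | the presenter opened envelope 2) = (1/15) / (1/4) = 4/15.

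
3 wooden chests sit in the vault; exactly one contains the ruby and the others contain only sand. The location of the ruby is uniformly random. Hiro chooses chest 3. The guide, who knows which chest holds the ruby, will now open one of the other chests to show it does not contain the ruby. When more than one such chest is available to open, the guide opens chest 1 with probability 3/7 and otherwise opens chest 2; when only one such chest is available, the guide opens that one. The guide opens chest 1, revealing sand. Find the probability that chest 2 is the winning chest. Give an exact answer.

7/10

Condition on the true location of the ruby.
If it is in chest 1 (prior 1/3): the guide opened chest 1, so this case is ruled out; weight (1/3)·0 = 0.
If it is in chest 2 (prior 1/3): only chest 1 is available, probability 1; weight (1/3)·1 = 1/3.
If it is in chest 3 (prior 1/3): chest 1 is available, opened with probability 3/7; weight (1/3)·(3/7) = 1/7.
The weights sum to 10/21.
So P(the ruby in chest 2 | the guide opened chest 1) = (1/3) / (10/21) = 7/10.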